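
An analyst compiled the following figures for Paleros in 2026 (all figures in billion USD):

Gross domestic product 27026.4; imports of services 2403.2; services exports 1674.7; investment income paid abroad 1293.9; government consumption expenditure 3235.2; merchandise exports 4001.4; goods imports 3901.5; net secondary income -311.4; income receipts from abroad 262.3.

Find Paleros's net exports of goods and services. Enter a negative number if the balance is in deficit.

Goods balance = 4001.4 - 3901.5 = 99.9
Services balance = 1674.7 - 2403.2 = -728.5
Trade balance (goods + services) = 99.9 + (-728.5) = -628.6

-628.6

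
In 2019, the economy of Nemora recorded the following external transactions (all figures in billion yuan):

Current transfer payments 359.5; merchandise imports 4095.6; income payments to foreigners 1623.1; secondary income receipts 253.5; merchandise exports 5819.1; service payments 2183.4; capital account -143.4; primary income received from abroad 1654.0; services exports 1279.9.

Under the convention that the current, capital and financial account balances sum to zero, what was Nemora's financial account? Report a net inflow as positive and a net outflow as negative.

-601.5

Goods balance = 5819.1 - 4095.6 = 1723.5
Services balance = 1279.9 - 2183.4 = -903.5
Trade balance (goods + services) = 1723.5 + (-903.5) = 820.0
Net primary income = 1654.0 - 1623.1 = 30.9
Net secondary income = 253.5 - 359.5 = -106.0
Current account = 820.0 + 30.9 + (-106.0) = 744.9
Financial account = -(744.9 + (-143.4)) = -601.5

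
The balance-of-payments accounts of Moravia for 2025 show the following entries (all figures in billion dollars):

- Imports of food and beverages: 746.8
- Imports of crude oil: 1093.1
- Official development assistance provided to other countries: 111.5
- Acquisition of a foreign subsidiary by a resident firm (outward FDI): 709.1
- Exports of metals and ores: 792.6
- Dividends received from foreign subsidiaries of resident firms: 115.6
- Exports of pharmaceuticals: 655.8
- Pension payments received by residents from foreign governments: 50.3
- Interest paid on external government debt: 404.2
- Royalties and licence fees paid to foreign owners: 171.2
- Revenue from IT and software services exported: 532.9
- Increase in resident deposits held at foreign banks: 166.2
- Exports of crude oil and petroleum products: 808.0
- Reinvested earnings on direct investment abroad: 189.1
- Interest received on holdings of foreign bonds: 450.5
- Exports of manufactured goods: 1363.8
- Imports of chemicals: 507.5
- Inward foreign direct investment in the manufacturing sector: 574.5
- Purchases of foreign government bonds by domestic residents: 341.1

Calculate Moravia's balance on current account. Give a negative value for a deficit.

1924.3

Goods: -746.8 + 792.6 - 1093.1 + 655.8 + 1363.8 - 507.5 + 808.0 = 1272.8
Services: 532.9 - 171.2 = 361.7
Primary income: 450.5 - 404.2 + 115.6 + 189.1 = 351.0
Secondary income: 50.3 - 111.5 = -61.2
Current account = 1272.8 + 361.7 + 351.0 + (-61.2) = 1924.3
(Excluded from the current account — financial account: acquisition of a foreign subsidiary by a resident firm (outward FDI) 709.1, increase in resident deposits held at foreign banks 166.2, inward foreign direct investment in the manufacturing sector 574.5, purchases of foreign government bonds by domestic residents 341.1.)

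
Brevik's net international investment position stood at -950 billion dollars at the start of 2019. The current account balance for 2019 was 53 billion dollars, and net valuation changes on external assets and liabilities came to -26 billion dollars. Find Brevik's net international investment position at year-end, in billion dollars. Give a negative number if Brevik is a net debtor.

Change in NIIP = current account + net valuation change = 53 + (-26) = 27
End-of-year NIIP = -950 + 27 = -923

-923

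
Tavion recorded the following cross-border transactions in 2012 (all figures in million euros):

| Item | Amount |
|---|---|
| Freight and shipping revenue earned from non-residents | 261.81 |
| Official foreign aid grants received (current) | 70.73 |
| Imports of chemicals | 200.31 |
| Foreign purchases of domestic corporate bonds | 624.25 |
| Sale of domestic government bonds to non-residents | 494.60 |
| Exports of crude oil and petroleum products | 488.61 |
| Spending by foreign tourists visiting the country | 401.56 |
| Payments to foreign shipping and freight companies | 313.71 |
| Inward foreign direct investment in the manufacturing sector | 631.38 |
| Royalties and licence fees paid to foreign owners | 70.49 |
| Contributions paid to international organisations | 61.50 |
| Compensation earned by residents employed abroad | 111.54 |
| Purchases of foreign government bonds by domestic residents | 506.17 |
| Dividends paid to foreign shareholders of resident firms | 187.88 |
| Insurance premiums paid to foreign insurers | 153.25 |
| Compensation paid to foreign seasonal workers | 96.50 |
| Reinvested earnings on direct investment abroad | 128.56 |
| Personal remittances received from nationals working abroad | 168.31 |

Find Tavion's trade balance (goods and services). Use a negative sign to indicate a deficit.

414.22

Goods: 488.61 - 200.31 = 288.30
Services: -70.49 - 313.71 - 153.25 + 401.56 + 261.81 = 125.92
Trade balance = 288.30 + 125.92 = 414.22
(Excluded from the trade balance — secondary income: official foreign aid grants received (current) 70.73, contributions paid to international organisations 61.50, personal remittances received from nationals working abroad 168.31; financial account: foreign purchases of domestic corporate bonds 624.25, sale of domestic government bonds to non-residents 494.60, inward foreign direct investment in the manufacturing sector 631.38, purchases of foreign government bonds by domestic residents 506.17; primary income: compensation earned by residents employed abroad 111.54, dividends paid to foreign shareholders of resident firms 187.88, compensation paid to foreign seasonal workers 96.50, reinvested earnings on direct investment abroad 128.56.)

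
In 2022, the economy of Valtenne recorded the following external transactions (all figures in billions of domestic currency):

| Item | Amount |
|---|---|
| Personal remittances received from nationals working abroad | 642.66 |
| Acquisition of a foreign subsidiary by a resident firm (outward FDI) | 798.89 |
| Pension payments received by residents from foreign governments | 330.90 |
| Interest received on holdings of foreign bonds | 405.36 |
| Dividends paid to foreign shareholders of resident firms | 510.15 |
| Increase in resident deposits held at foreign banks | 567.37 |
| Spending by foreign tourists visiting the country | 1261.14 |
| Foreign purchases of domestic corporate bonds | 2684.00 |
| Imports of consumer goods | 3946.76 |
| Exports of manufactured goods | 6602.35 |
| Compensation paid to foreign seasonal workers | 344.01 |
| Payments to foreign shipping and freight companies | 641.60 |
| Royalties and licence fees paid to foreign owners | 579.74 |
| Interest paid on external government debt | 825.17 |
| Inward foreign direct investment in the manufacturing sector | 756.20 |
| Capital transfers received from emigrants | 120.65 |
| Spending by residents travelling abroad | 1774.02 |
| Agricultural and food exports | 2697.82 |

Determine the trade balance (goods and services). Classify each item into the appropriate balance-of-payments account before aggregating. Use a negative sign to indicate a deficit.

Goods: 2697.82 - 3946.76 + 6602.35 = 5353.41
Services: 1261.14 - 641.60 - 1774.02 - 579.74 = -1734.22
Trade balance = 5353.41 + (-1734.22) = 3619.19
(Excluded from the trade balance — secondary income: personal remittances received from nationals working abroad 642.66, pension payments received by residents from foreign governments 330.90; financial account: acquisition of a foreign subsidiary by a resident firm (outward FDI) 798.89, increase in resident deposits held at foreign banks 567.37, foreign purchases of domestic corporate bonds 2684.00, inward foreign direct investment in the manufacturing sector 756.20; primary income: interest received on holdings of foreign bonds 405.36, dividends paid to foreign shareholders of resident firms 510.15, compensation paid to foreign seasonal workers 344.01, interest paid on external government debt 825.17; capital account: capital transfers received from emigrants 120.65.)

3619.19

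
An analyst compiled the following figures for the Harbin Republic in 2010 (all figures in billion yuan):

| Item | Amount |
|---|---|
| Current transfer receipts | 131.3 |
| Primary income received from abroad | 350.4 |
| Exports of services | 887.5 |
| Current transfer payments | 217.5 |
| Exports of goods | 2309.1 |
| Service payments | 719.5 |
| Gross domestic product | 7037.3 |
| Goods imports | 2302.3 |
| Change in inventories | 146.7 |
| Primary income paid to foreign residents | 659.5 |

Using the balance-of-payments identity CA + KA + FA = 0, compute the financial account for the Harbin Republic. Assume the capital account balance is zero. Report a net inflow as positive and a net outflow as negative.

Goods balance = 2309.1 - 2302.3 = 6.8
Services balance = 887.5 - 719.5 = 168.0
Trade balance (goods + services) = 6.8 + 168.0 = 174.8
Net primary income = 350.4 - 659.5 = -309.1
Net secondary income = 131.3 - 217.5 = -86.2
Current account = 174.8 + (-309.1) + (-86.2) = -220.5
Financial account = -(-220.5) = 220.5

220.5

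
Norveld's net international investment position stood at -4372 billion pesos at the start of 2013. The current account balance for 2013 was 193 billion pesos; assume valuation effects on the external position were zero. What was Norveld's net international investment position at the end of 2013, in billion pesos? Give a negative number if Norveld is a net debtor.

With no valuation effects, change in NIIP = current account = 193
End-of-year NIIP = -4372 + 193 = -4179

-4179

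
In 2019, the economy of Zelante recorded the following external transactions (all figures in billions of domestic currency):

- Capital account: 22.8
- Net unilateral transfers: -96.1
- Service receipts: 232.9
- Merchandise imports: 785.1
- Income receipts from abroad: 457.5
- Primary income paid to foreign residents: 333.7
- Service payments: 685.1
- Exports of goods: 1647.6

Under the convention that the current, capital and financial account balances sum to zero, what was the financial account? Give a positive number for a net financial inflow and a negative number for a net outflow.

Goods balance = 1647.6 - 785.1 = 862.5
Services balance = 232.9 - 685.1 = -452.2
Trade balance (goods + services) = 862.5 + (-452.2) = 410.3
Net primary income = 457.5 - 333.7 = 123.8
Net secondary income = -96.1
Current account = 410.3 + 123.8 + (-96.1) = 438.0
Financial account = -(438.0 + 22.8) = -460.8

-460.8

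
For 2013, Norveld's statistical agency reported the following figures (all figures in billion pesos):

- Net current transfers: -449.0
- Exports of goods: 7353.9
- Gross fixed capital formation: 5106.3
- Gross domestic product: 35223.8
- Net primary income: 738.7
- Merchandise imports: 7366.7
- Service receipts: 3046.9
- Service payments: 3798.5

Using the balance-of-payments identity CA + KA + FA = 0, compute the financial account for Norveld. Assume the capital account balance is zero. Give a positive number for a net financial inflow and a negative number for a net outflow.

474.7

Goods balance = 7353.9 - 7366.7 = -12.8
Services balance = 3046.9 - 3798.5 = -751.6
Trade balance (goods + services) = -12.8 + (-751.6) = -764.4
Net primary income = 738.7
Net secondary income = -449.0
Current account = -764.4 + 738.7 + (-449.0) = -474.7
Financial account = -(-474.7) = 474.7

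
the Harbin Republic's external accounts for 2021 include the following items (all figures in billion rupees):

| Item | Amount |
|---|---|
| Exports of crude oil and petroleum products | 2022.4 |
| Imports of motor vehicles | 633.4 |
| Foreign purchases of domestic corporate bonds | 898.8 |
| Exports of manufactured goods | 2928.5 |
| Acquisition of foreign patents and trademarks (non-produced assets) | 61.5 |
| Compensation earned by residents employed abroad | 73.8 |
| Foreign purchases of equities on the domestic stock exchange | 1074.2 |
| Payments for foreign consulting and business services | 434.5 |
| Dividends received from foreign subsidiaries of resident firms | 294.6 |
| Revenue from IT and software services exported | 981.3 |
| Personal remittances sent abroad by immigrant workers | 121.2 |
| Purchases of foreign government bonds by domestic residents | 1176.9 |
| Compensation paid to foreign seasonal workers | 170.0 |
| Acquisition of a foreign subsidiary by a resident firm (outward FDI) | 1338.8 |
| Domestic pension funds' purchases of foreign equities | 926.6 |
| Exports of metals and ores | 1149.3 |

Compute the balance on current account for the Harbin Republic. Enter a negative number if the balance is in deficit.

Goods: 1149.3 + 2022.4 + 2928.5 - 633.4 = 5466.8
Services: 981.3 - 434.5 = 546.8
Primary income: -170.0 + 73.8 + 294.6 = 198.4
Secondary income: -121.2
Current account = 5466.8 + 546.8 + 198.4 + (-121.2) = 6090.8
(Excluded from the current account — financial account: foreign purchases of domestic corporate bonds 898.8, foreign purchases of equities on the domestic stock exchange 1074.2, purchases of foreign government bonds by domestic residents 1176.9, acquisition of a foreign subsidiary by a resident firm (outward FDI) 1338.8, domestic pension funds' purchases of foreign equities 926.6; capital account: acquisition of foreign patents and trademarks (non-produced assets) 61.5.)

6090.8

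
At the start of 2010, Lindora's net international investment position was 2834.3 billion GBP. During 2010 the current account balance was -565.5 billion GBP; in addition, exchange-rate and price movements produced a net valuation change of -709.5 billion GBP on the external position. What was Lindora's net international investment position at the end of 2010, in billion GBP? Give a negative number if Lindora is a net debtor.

1559.3

Change in NIIP = current account + net valuation change = -565.5 + (-709.5) = -1275.0
End-of-year NIIP = 2834.3 + (-1275.0) = 1559.3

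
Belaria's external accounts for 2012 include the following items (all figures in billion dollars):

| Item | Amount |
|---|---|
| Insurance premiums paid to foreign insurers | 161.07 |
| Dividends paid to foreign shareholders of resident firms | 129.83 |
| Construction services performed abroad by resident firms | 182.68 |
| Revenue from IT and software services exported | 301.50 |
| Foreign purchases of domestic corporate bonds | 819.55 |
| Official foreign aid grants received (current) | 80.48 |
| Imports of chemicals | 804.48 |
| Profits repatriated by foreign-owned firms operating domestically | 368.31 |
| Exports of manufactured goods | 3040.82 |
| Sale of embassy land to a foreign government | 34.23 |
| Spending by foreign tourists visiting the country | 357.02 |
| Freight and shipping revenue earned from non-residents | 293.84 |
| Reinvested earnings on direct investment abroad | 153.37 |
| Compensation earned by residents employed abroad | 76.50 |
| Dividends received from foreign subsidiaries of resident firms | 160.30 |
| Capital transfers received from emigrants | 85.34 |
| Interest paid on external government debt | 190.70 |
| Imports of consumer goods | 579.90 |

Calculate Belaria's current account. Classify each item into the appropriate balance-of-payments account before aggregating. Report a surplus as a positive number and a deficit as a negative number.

Goods: 3040.82 - 804.48 - 579.90 = 1656.44
Services: -161.07 + 301.50 + 357.02 + 182.68 + 293.84 = 973.97
Primary income: -129.83 + 160.30 - 368.31 + 153.37 + 76.50 - 190.70 = -298.67
Secondary income: 80.48
Current account = 1656.44 + 973.97 + (-298.67) + 80.48 = 2412.22
(Excluded from the current account — financial account: foreign purchases of domestic corporate bonds 819.55; capital account: sale of embassy land to a foreign government 34.23, capital transfers received from emigrants 85.34.)

2412.22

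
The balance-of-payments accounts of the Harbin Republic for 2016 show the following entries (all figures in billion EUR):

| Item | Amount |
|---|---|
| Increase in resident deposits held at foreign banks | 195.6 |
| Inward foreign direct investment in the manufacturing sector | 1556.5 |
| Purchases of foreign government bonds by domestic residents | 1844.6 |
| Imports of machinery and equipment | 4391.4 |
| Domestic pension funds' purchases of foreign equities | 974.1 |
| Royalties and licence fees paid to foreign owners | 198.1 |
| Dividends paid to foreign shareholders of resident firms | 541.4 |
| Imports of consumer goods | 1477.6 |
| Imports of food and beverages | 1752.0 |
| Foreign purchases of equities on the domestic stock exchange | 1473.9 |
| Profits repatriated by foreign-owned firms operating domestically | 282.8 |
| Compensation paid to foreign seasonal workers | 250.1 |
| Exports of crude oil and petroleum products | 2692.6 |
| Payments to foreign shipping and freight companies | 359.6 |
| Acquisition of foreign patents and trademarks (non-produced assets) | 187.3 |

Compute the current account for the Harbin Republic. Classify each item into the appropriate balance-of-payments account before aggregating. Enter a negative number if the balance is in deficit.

Goods: 2692.6 - 1752.0 - 4391.4 - 1477.6 = -4928.4
Services: -198.1 - 359.6 = -557.7
Primary income: -250.1 - 282.8 - 541.4 = -1074.3
Current account = (-4928.4) + (-557.7) + (-1074.3) = -6560.4
(Excluded from the current account — financial account: increase in resident deposits held at foreign banks 195.6, inward foreign direct investment in the manufacturing sector 1556.5, purchases of foreign government bonds by domestic residents 1844.6, domestic pension funds' purchases of foreign equities 974.1, foreign purchases of equities on the domestic stock exchange 1473.9; capital account: acquisition of foreign patents and trademarks (non-produced assets) 187.3.)

-6560.4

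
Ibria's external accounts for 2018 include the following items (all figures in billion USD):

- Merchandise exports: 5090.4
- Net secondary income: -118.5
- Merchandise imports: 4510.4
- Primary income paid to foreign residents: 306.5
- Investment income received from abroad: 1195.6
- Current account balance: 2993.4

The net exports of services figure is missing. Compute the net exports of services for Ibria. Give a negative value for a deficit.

1642.8

Current account = goods balance + services balance + net primary income + net secondary income
Sum of the known components = 1350.6
Net exports of services = CA - (known components) = 2993.4 - 1350.6 = 1642.8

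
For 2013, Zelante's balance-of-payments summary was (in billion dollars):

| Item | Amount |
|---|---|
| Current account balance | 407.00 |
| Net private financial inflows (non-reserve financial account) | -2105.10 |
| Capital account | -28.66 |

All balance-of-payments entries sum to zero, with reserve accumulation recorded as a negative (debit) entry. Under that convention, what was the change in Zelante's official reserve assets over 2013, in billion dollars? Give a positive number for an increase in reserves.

Official reserve transactions balance = -(407.00 + (-28.66) + (-2105.10)) = 1726.76
An accumulation of reserves is recorded as a debit (negative entry), so the change in the stock of reserves is the negative of that balance.
Change in official reserves = -(1726.76) = -1726.76

-1726.76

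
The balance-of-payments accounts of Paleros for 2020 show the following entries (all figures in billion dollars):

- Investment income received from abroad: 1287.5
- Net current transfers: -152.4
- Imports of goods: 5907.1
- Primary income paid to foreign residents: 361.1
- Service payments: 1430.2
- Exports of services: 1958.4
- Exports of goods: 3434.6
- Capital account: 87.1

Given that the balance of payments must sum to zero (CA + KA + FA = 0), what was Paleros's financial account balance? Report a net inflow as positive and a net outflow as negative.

Goods balance = 3434.6 - 5907.1 = -2472.5
Services balance = 1958.4 - 1430.2 = 528.2
Trade balance (goods + services) = -2472.5 + 528.2 = -1944.3
Net primary income = 1287.5 - 361.1 = 926.4
Net secondary income = -152.4
Current account = -1944.3 + 926.4 + (-152.4) = -1170.3
Financial account = -(-1170.3 + 87.1) = 1083.2

1083.2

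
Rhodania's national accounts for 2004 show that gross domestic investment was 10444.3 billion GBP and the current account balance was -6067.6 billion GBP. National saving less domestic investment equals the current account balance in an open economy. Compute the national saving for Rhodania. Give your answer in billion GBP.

S = I + CA = 10444.3 + (-6067.6) = 4376.7

4376.7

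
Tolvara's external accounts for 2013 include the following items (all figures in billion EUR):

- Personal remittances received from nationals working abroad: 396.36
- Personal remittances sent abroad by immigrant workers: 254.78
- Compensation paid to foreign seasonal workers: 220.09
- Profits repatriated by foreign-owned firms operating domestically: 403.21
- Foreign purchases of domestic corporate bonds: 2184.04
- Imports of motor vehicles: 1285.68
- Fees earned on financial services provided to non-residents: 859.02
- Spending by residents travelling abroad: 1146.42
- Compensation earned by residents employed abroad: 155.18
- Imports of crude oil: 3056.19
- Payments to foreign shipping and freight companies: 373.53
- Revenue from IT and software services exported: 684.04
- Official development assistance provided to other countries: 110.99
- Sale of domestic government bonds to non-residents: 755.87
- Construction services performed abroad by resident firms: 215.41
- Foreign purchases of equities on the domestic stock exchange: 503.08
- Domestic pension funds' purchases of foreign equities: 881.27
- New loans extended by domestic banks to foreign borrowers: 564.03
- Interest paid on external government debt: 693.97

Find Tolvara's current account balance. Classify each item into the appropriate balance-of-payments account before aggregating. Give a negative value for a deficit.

-5234.85

Goods: -3056.19 - 1285.68 = -4341.87
Services: 684.04 + 859.02 - 1146.42 + 215.41 - 373.53 = 238.52
Primary income: -693.97 - 403.21 - 220.09 + 155.18 = -1162.09
Secondary income: -110.99 + 396.36 - 254.78 = 30.59
Current account = (-4341.87) + 238.52 + (-1162.09) + 30.59 = -5234.85
(Excluded from the current account — financial account: foreign purchases of domestic corporate bonds 2184.04, sale of domestic government bonds to non-residents 755.87, foreign purchases of equities on the domestic stock exchange 503.08, domestic pension funds' purchases of foreign equities 881.27, new loans extended by domestic banks to foreign borrowers 564.03.)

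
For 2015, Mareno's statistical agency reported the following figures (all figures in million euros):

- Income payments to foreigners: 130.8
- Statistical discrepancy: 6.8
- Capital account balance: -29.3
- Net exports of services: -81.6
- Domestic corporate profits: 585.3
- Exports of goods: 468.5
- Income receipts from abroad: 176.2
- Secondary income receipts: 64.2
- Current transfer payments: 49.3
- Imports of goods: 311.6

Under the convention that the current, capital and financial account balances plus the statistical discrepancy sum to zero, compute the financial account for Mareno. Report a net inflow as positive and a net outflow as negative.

Goods balance = 468.5 - 311.6 = 156.9
Services balance = -81.6
Trade balance (goods + services) = 156.9 + (-81.6) = 75.3
Net primary income = 176.2 - 130.8 = 45.4
Net secondary income = 64.2 - 49.3 = 14.9
Current account = 75.3 + 45.4 + 14.9 = 135.6
Financial account = -(135.6 + (-29.3) + 6.8) = -113.1

-113.1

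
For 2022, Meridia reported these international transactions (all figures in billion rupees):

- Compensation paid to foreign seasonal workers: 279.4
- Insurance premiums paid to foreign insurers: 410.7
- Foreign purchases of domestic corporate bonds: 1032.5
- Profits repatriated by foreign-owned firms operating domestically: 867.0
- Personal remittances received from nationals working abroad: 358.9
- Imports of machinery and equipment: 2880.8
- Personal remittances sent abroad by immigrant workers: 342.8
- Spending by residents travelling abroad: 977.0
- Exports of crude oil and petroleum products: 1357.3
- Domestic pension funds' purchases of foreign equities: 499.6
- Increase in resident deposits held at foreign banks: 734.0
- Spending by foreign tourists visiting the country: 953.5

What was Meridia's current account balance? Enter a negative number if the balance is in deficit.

Goods: -2880.8 + 1357.3 = -1523.5
Services: -410.7 - 977.0 + 953.5 = -434.2
Primary income: -867.0 - 279.4 = -1146.4
Secondary income: 358.9 - 342.8 = 16.1
Current account = (-1523.5) + (-434.2) + (-1146.4) + 16.1 = -3088.0
(Excluded from the current account — financial account: foreign purchases of domestic corporate bonds 1032.5, domestic pension funds' purchases of foreign equities 499.6, increase in resident deposits held at foreign banks 734.0.)

-3088.0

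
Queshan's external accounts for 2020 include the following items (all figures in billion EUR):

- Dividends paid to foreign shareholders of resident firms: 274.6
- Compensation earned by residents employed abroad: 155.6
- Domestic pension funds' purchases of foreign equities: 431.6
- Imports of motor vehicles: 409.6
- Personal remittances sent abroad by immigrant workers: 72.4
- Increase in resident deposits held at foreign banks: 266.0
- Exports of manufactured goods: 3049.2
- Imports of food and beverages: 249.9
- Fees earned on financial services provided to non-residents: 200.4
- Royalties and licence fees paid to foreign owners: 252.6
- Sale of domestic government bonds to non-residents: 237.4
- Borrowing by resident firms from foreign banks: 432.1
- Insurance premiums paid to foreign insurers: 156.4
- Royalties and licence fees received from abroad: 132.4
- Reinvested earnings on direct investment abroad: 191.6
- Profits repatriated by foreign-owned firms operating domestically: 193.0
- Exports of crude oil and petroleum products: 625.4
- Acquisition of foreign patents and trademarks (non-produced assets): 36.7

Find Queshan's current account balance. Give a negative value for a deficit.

2746.1

Goods: -249.9 + 3049.2 - 409.6 + 625.4 = 3015.1
Services: -156.4 + 200.4 + 132.4 - 252.6 = -76.2
Primary income: -274.6 + 191.6 - 193.0 + 155.6 = -120.4
Secondary income: -72.4
Current account = 3015.1 + (-76.2) + (-120.4) + (-72.4) = 2746.1
(Excluded from the current account — financial account: domestic pension funds' purchases of foreign equities 431.6, increase in resident deposits held at foreign banks 266.0, sale of domestic government bonds to non-residents 237.4, borrowing by resident firms from foreign banks 432.1; capital account: acquisition of foreign patents and trademarks (non-produced assets) 36.7.)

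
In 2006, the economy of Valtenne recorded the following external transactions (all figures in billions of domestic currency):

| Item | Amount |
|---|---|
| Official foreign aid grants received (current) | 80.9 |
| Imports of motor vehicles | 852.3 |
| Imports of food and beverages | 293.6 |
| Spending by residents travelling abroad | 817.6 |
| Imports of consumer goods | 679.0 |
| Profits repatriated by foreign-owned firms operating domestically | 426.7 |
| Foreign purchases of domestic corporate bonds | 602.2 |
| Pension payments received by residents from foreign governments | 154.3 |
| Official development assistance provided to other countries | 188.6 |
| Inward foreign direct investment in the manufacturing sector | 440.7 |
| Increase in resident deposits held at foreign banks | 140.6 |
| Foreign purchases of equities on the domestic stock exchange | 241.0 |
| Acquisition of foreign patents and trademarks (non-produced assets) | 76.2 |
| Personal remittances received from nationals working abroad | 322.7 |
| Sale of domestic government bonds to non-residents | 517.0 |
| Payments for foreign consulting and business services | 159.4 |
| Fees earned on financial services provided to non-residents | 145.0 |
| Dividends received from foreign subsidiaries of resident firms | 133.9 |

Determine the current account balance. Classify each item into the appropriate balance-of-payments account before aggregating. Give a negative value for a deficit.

-2580.4

Goods: -852.3 - 679.0 - 293.6 = -1824.9
Services: 145.0 - 817.6 - 159.4 = -832.0
Primary income: 133.9 - 426.7 = -292.8
Secondary income: -188.6 + 154.3 + 322.7 + 80.9 = 369.3
Current account = (-1824.9) + (-832.0) + (-292.8) + 369.3 = -2580.4
(Excluded from the current account — financial account: foreign purchases of domestic corporate bonds 602.2, inward foreign direct investment in the manufacturing sector 440.7, increase in resident deposits held at foreign banks 140.6, foreign purchases of equities on the domestic stock exchange 241.0, sale of domestic government bonds to non-residents 517.0; capital account: acquisition of foreign patents and trademarks (non-produced assets) 76.2.)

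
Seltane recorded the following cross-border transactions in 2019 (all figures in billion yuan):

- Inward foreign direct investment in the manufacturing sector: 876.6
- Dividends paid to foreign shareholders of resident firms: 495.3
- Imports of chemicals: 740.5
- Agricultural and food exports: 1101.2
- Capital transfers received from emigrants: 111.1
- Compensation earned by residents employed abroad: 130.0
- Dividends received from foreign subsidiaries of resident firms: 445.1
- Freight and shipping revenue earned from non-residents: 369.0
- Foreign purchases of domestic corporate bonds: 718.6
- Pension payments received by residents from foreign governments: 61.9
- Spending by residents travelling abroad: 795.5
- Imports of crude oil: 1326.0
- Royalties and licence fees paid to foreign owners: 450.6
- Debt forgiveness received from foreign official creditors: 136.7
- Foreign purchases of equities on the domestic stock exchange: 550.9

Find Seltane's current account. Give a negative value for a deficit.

Goods: 1101.2 - 740.5 - 1326.0 = -965.3
Services: -795.5 + 369.0 - 450.6 = -877.1
Primary income: 130.0 - 495.3 + 445.1 = 79.8
Secondary income: 61.9
Current account = (-965.3) + (-877.1) + 79.8 + 61.9 = -1700.7
(Excluded from the current account — financial account: inward foreign direct investment in the manufacturing sector 876.6, foreign purchases of domestic corporate bonds 718.6, foreign purchases of equities on the domestic stock exchange 550.9; capital account: capital transfers received from emigrants 111.1, debt forgiveness received from foreign official creditors 136.7.)

-1700.7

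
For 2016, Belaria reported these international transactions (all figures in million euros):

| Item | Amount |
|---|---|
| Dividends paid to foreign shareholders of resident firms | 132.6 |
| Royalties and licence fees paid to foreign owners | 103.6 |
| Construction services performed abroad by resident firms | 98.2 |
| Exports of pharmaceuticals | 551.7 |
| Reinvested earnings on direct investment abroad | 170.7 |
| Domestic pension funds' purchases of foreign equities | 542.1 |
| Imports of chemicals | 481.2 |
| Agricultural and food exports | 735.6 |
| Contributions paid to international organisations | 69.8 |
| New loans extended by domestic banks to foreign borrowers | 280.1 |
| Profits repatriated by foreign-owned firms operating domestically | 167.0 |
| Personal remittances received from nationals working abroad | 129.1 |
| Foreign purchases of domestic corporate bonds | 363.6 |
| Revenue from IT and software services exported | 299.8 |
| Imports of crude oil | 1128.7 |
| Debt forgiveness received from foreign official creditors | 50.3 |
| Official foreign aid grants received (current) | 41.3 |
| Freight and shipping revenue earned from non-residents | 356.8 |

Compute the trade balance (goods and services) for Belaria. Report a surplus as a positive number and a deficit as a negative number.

328.6

Goods: -1128.7 - 481.2 + 551.7 + 735.6 = -322.6
Services: 356.8 + 98.2 - 103.6 + 299.8 = 651.2
Trade balance = -322.6 + 651.2 = 328.6
(Excluded from the trade balance — primary income: dividends paid to foreign shareholders of resident firms 132.6, reinvested earnings on direct investment abroad 170.7, profits repatriated by foreign-owned firms operating domestically 167.0; financial account: domestic pension funds' purchases of foreign equities 542.1, new loans extended by domestic banks to foreign borrowers 280.1, foreign purchases of domestic corporate bonds 363.6; secondary income: contributions paid to international organisations 69.8, personal remittances received from nationals working abroad 129.1, official foreign aid grants received (current) 41.3; capital account: debt forgiveness received from foreign official creditors 50.3.)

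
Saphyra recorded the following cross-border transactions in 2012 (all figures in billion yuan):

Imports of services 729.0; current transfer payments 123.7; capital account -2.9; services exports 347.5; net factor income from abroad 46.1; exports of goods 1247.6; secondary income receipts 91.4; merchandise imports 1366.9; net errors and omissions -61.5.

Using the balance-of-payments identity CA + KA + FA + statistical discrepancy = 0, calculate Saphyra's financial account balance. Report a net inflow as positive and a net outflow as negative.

551.4

Goods balance = 1247.6 - 1366.9 = -119.3
Services balance = 347.5 - 729.0 = -381.5
Trade balance (goods + services) = -119.3 + (-381.5) = -500.8
Net primary income = 46.1
Net secondary income = 91.4 - 123.7 = -32.3
Current account = -500.8 + 46.1 + (-32.3) = -487.0
Financial account = -(-487.0 + (-2.9) + (-61.5)) = 551.4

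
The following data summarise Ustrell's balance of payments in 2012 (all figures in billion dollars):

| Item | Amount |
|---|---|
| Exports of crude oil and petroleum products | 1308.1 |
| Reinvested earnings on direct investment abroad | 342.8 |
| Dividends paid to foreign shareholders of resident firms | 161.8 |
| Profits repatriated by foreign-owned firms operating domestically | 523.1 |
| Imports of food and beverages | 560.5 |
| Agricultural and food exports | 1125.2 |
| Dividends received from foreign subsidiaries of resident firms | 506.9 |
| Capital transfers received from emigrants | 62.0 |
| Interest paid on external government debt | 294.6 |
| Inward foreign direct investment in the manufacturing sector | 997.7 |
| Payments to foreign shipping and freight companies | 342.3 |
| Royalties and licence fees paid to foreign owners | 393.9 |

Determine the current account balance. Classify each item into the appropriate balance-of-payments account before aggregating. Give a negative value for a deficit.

1006.8

Goods: 1308.1 - 560.5 + 1125.2 = 1872.8
Services: -393.9 - 342.3 = -736.2
Primary income: -294.6 + 506.9 + 342.8 - 161.8 - 523.1 = -129.8
Current account = 1872.8 + (-736.2) + (-129.8) = 1006.8
(Excluded from the current account — capital account: capital transfers received from emigrants 62.0; financial account: inward foreign direct investment in the manufacturing sector 997.7.)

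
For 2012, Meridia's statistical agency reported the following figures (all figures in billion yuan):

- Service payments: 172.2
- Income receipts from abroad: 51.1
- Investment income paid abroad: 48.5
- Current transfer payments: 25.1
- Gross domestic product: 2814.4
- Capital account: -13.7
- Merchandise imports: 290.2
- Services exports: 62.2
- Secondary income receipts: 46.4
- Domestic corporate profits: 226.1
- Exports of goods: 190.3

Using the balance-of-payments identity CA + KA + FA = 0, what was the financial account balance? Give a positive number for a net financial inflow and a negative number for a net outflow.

Goods balance = 190.3 - 290.2 = -99.9
Services balance = 62.2 - 172.2 = -110.0
Trade balance (goods + services) = -99.9 + (-110.0) = -209.9
Net primary income = 51.1 - 48.5 = 2.6
Net secondary income = 46.4 - 25.1 = 21.3
Current account = -209.9 + 2.6 + 21.3 = -186.0
Financial account = -(-186.0 + (-13.7)) = 199.7

199.7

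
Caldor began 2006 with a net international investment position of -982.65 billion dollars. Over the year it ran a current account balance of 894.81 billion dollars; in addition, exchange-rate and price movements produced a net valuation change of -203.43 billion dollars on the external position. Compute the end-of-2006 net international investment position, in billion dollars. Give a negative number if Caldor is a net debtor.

-291.27

Change in NIIP = current account + net valuation change = 894.81 + (-203.43) = 691.38
End-of-year NIIP = -982.65 + 691.38 = -291.27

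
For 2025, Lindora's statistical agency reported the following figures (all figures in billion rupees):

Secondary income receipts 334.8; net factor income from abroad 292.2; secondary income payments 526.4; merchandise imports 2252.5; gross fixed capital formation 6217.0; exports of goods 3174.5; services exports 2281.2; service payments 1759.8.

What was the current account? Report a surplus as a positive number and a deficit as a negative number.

Goods balance = 3174.5 - 2252.5 = 922.0
Services balance = 2281.2 - 1759.8 = 521.4
Trade balance (goods + services) = 922.0 + 521.4 = 1443.4
Net primary income = 292.2
Net secondary income = 334.8 - 526.4 = -191.6
Current account = 1443.4 + 292.2 + (-191.6) = 1544.0

1544.0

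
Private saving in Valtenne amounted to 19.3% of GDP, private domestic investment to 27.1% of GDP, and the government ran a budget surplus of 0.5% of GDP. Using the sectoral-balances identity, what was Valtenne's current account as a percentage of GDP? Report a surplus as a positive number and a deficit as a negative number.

By the sectoral-balances identity, CA = (S_private - I) + (T - G).
Private balance = 19.3 - 27.1 = -7.8
Government balance (T - G) = 0.5
CA = -7.8 + 0.5 = -7.3

-7.3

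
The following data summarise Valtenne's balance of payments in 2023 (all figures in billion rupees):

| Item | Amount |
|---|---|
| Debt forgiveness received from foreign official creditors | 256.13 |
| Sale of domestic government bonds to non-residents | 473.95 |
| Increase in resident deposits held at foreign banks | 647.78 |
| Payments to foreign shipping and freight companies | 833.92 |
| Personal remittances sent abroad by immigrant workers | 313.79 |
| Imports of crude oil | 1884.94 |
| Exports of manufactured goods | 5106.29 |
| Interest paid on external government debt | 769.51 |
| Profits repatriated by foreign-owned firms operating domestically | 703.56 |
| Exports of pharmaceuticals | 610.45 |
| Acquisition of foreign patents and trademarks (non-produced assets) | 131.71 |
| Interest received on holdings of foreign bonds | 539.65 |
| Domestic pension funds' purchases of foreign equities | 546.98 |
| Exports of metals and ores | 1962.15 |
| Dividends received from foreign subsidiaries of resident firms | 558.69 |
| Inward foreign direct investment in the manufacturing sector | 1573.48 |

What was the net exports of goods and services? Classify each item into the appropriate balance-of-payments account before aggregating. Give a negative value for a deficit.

Goods: -1884.94 + 1962.15 + 5106.29 + 610.45 = 5793.95
Services: -833.92
Trade balance = 5793.95 + (-833.92) = 4960.03
(Excluded from the trade balance — capital account: debt forgiveness received from foreign official creditors 256.13, acquisition of foreign patents and trademarks (non-produced assets) 131.71; financial account: sale of domestic government bonds to non-residents 473.95, increase in resident deposits held at foreign banks 647.78, domestic pension funds' purchases of foreign equities 546.98, inward foreign direct investment in the manufacturing sector 1573.48; secondary income: personal remittances sent abroad by immigrant workers 313.79; primary income: interest paid on external government debt 769.51, profits repatriated by foreign-owned firms operating domestically 703.56, interest received on holdings of foreign bonds 539.65, dividends received from foreign subsidiaries of resident firms 558.69.)

4960.03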